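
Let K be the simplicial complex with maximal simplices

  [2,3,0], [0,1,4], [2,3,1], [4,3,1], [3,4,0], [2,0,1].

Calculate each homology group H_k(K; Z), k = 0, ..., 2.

We work with the vertex ordering 0 < 1 < 2 < 3 < 4. The simplices of K, each written with vertices in increasing order, are:

  0-simplices (5): [0], [1], [2], [3], [4]
  1-simplices (9): [0,1], [0,2], [0,3], [0,4], [1,2], [1,3], [1,4], [2,3], [3,4]
  2-simplices (6): [0,1,2], [0,1,4], [0,2,3], [0,3,4], [1,2,3], [1,3,4]

so the chain groups are C_0 ≅ Z^5, C_1 ≅ Z^9, C_2 ≅ Z^6.

The boundary map ∂_1: C_1 → C_0 is given by ∂[p,q] = [q] − [p]. For instance
  ∂[1,3] = [3] − [1].
The 5×9 boundary matrix has rank 4 and Smith normal form diag(1,1,1,1).

The boundary map ∂_2: C_2 → C_1 sends each 2-simplex [p,q,r] to [q,r] − [p,r] + [p,q]. For instance
  ∂[1,2,3] = [2,3] − [1,3] + [1,2],
  ∂[1,3,4] = [3,4] − [1,4] + [1,3].
This gives a 9×6 integer matrix of rank 5; reducing to Smith normal form yields diagonal entries (1,1,1,1,1).

Now H_k = ker ∂_k / im ∂_{k+1}, so:

  H_0: rank C_0 − rank ∂_1 = 5 − 4 = 1, and the invariant factors of ∂_1 are all 1, so H_0 = Z.
  H_1: rank ker ∂_1 − rank ∂_2 = (9 − 4) − 5 = 0, and the invariant factors of ∂_2 are all 1, so H_1 = 0.
  H_2: rank ker ∂_2 − rank ∂_3 = (6 − 5) − 0 = 1, and there is no ∂_3, so H_2 = Z.

H_0 ≅ Z,  H_1 = 0,  H_2 ≅ Z.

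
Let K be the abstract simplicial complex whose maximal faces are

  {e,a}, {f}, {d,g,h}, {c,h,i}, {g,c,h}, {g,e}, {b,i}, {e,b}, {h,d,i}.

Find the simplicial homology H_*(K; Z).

Fix the vertex order a < b < c < d < e < f < g < h < i and write every simplex with vertices in increasing order. Then dim K = 2 and the simplices of K are:

  0-simplices (9): a, b, c, d, e, f, g, h, i
  1-simplices (12): ae, be, bi, cg, ch, ci, dg, dh, di, eg, gh, hi
  2-simplices (4): cgh, chi, dgh, dhi

giving chain groups C_0 ≅ Z^9, C_1 ≅ Z^12, C_2 ≅ Z^4.

∂_1: C_1 → C_0 sends each edge [p,q] (with p < q) to q − p. For instance
  ∂cg = g − c.
The 9×12 boundary matrix has rank 7 and Smith normal form diag(1,1,1,1,1,1,1).

The boundary map ∂_2: C_2 → C_1 sends each 2-simplex [p,q,r] to [q,r] − [p,r] + [p,q]. For instance
  ∂dhi = hi − di + dh,
  ∂dgh = gh − dh + dg.
This gives a 12×4 integer matrix of rank 4; reducing to Smith normal form yields diagonal entries (1,1,1,1).

From H_k ≅ ker(∂_k) / im(∂_{k+1}) we obtain:

  H_0: rank C_0 − rank ∂_1 = 9 − 7 = 2, and the invariant factors of ∂_1 are all 1, so H_0 ≅ Z^2.
  H_1: rank ker ∂_1 − rank ∂_2 = (12 − 7) − 4 = 1, and the invariant factors of ∂_2 are all 1, so H_1 ≅ Z.
  H_2: rank ker ∂_2 − rank ∂_3 = (4 − 4) − 0 = 0, and there is no ∂_3, so H_2 ≅ 0.

H_0 = Z^2,  H_1 = Z,  H_2 = 0.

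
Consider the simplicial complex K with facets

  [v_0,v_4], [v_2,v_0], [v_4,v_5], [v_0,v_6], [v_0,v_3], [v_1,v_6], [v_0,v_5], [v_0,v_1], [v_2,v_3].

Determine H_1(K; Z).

Order the vertices as v_0 < v_1 < v_2 < v_3 < v_4 < v_5 < v_6. Listing each simplex with vertices in this order, K has dimension 1 with simplices:

  0-simplices (7): [v_0], [v_1], [v_2], [v_3], [v_4], [v_5], [v_6]
  1-simplices (9): [v_0,v_1], [v_0,v_2], [v_0,v_3], [v_0,v_4], [v_0,v_5], [v_0,v_6], [v_1,v_6], [v_2,v_3], [v_4,v_5]

giving chain groups C_0 ≅ Z^7, C_1 ≅ Z^9.

The boundary map ∂_1: C_1 → C_0 is given by ∂[p,q] = [q] − [p]. For instance
  ∂[v_0,v_5] = [v_5] − [v_0].
As a 7×9 matrix over Z this has rank 6, with invariant factors (1,1,1,1,1,1).

From H_k ≅ ker(∂_k) / im(∂_{k+1}) we obtain:

  H_1: rank ker ∂_1 − rank ∂_2 = (9 − 6) − 0 = 3, and there is no ∂_2, so H_1 ≅ Z^3.

H_1 = Z^3.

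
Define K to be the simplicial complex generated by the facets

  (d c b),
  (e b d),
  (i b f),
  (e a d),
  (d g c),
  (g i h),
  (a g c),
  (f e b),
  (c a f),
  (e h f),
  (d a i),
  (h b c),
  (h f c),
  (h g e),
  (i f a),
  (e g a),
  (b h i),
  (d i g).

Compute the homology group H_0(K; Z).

H_0 = Z.

Fix the vertex order a < b < c < d < e < f < g < h < i and write every simplex with vertices in increasing order. Then dim K = 2 and the simplices of K are:

  0-simplices (9): a, b, c, d, e, f, g, h, i
  1-simplices (27): ac, ad, ae, af, ag, ai, bc, bd, be, bf, bh, bi, cd, cf, cg, ch, de, dg, di, ef, eg, eh, fh, fi, gh, gi, hi
  2-simplices (18): acf, acg, ade, adi, aeg, afi, bcd, bch, bde, bef, bfi, bhi, cdg, cfh, dgi, efh, egh, ghi

Hence C_0 ≅ Z^9, C_1 ≅ Z^27, C_2 ≅ Z^18.

Boundary ∂_1: C_1 → C_0 is given by ∂[p,q] = [q] − [p]. For instance
  ∂ef = f − e.
The 9×27 boundary matrix has rank 8 and Smith normal form diag(1,1,1,1,1,1,1,1).

∂_2: C_2 → C_1 acts by ∂[p,q,r] = [q,r] − [p,r] + [p,q]. For instance
  ∂ade = de − ae + ad,
  ∂efh = fh − eh + ef.
As a 27×18 matrix over Z this has rank 18, with invariant factors (1,1,1,1,1,1,1,1,1,1,1,1,1,1,1,1,1,2).

Now H_k = ker ∂_k / im ∂_{k+1}, so:

  H_0: rank C_0 − rank ∂_1 = 9 − 8 = 1, and the invariant factors of ∂_1 are all 1, so H_0 = Z.

(K is a triangulation of the Klein bottle.)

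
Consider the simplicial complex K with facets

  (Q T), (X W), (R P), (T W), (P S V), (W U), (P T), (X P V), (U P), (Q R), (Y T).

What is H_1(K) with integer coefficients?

Fix the vertex order P < Q < R < S < T < U < V < W < X < Y and write every simplex with vertices in increasing order. Then dim K = 2 and the simplices of K are:

  0-simplices (10): P, Q, R, S, T, U, V, W, X, Y
  1-simplices (14): PR, PS, PT, PU, PV, PX, QR, QT, SV, TW, TY, UW, VX, WX
  2-simplices (2): PSV, PVX

giving chain groups C_0 ≅ Z^10, C_1 ≅ Z^14, C_2 ≅ Z^2.

∂_1: C_1 → C_0 sends each edge [p,q] (with p < q) to q − p. For instance
  ∂VX = X − V.
As a 10×14 matrix over Z this has rank 9, with invariant factors (1,1,1,1,1,1,1,1,1).

The boundary map ∂_2: C_2 → C_1 acts by ∂[p,q,r] = [q,r] − [p,r] + [p,q]. For instance
  ∂PVX = VX − PX + PV,
  ∂PSV = SV − PV + PS.
The resulting 14×2 matrix has rank 2, and its Smith normal form has invariant factors (1,1).

Now H_k = ker ∂_k / im ∂_{k+1}, so:

  H_1: rank ker ∂_1 − rank ∂_2 = (14 − 9) − 2 = 3, and the invariant factors of ∂_2 are all 1, so H_1 ≅ Z^3.

H_1 = Z^3.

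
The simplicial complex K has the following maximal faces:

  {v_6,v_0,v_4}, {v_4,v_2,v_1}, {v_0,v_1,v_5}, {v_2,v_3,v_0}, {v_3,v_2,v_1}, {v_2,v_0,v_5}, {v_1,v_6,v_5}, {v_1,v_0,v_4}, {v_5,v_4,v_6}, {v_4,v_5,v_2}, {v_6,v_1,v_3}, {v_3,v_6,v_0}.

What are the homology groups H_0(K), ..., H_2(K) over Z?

H_0 = Z,  H_1 = Z/2,  H_2 = 0.

We work with the vertex ordering v_0 < v_1 < v_2 < v_3 < v_4 < v_5 < v_6. The simplices of K, each written with vertices in increasing order, are:

  0-simplices (7): [v_0], [v_1], [v_2], [v_3], [v_4], [v_5], [v_6]
  1-simplices (18): (18 of them)
  2-simplices (12): (12 of them)

so the chain groups are C_0 ≅ Z^7, C_1 ≅ Z^18, C_2 ≅ Z^12.

Boundary ∂_1: C_1 → C_0 sends each edge [p,q] (with p < q) to q − p. For instance
  ∂[v_0,v_5] = [v_5] − [v_0].
The 7×18 boundary matrix has rank 6 and Smith normal form diag(1,1,1,1,1,1).

Boundary ∂_2: C_2 → C_1 acts by ∂[p,q,r] = [q,r] − [p,r] + [p,q]. For instance
  ∂[v_1,v_2,v_4] = [v_2,v_4] − [v_1,v_4] + [v_1,v_2],
  ∂[v_1,v_5,v_6] = [v_5,v_6] − [v_1,v_6] + [v_1,v_5].
The resulting 18×12 matrix has rank 12, and its Smith normal form has invariant factors (1,1,1,1,1,1,1,1,1,1,1,2).

Now H_k = ker ∂_k / im ∂_{k+1}, so:

  H_0: rank C_0 − rank ∂_1 = 7 − 6 = 1, and the invariant factors of ∂_1 are all 1, so H_0 ≅ Z.
  H_1: rank ker ∂_1 − rank ∂_2 = (18 − 6) − 12 = 0, and ∂_2 has invariant factor 2 > 1, so H_1 ≅ Z/2.
  H_2: rank ker ∂_2 − rank ∂_3 = (12 − 12) − 0 = 0, and there is no ∂_3, so H_2 ≅ 0.

As a check, the Euler characteristic is 7 − 18 + 12 = 1, which agrees with 1 − 0 + 0 = 1.
(K is a triangulation of the real projective plane RP^2.)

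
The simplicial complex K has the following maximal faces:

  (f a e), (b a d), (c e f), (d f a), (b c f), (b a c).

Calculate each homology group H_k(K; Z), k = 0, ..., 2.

H_0 ≅ Z,  H_1 ≅ Z,  H_2 = 0.

Order the vertices as a < b < c < d < e < f. Listing each simplex with vertices in this order, K has dimension 2 with simplices:

  0-simplices (6): a, b, c, d, e, f
  1-simplices (12): ab, ac, ad, ae, af, bc, bd, bf, ce, cf, df, ef
  2-simplices (6): abc, abd, adf, aef, bcf, cef

so the chain groups are C_0 ≅ Z^6, C_1 ≅ Z^12, C_2 ≅ Z^6.

The boundary map ∂_1: C_1 → C_0 maps an edge to its endpoints' difference, ∂[p,q] = q − p. For instance
  ∂ad = d − a.
As a 6×12 matrix over Z this has rank 5, with invariant factors (1,1,1,1,1).

Boundary ∂_2: C_2 → C_1 sends each 2-simplex [p,q,r] to [q,r] − [p,r] + [p,q]. For instance
  ∂bcf = cf − bf + bc,
  ∂abc = bc − ac + ab.
As a 12×6 matrix over Z this has rank 6, with invariant factors (1,1,1,1,1,1).

From H_k ≅ ker(∂_k) / im(∂_{k+1}) we obtain:

  H_0: rank C_0 − rank ∂_1 = 6 − 5 = 1, and the invariant factors of ∂_1 are all 1, so H_0 ≅ Z.
  H_1: rank ker ∂_1 − rank ∂_2 = (12 − 5) − 6 = 1, and the invariant factors of ∂_2 are all 1, so H_1 ≅ Z.
  H_2: rank ker ∂_2 − rank ∂_3 = (6 − 6) − 0 = 0, and there is no ∂_3, so H_2 ≅ 0.

As a check, the Euler characteristic is 6 − 12 + 6 = 0, which agrees with 1 − 1 + 0 = 0.
(K is a triangulation of the cylinder S^1 x I.)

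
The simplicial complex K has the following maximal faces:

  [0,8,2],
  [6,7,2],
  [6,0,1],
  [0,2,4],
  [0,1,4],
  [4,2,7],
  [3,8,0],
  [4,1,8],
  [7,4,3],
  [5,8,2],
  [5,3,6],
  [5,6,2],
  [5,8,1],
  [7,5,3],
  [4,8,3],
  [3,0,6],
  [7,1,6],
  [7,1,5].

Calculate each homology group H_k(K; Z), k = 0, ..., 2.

H_0 ≅ Z,  H_1 ≅ Z ⊕ Z/2Z,  H_2 = 0.

Take the total order 0 < 1 < 2 < 3 < 4 < 5 < 6 < 7 < 8 on the vertex set. Then K (dimension 2) consists of the simplices:

  0-simplices (9): [0], [1], [2], [3], [4], [5], [6], [7], [8]
  1-simplices (27): (27 of them)
  2-simplices (18): [0,1,4], [0,1,6], [0,2,4], [0,2,8], [0,3,6], [0,3,8], [1,4,8], [1,5,7], [1,5,8], [1,6,7], [2,4,7], [2,5,6], [2,5,8], [2,6,7], [3,4,7], [3,4,8], [3,5,6], [3,5,7]

giving chain groups C_0 ≅ Z^9, C_1 ≅ Z^27, C_2 ≅ Z^18.

∂_1: C_1 → C_0 sends each edge [p,q] (with p < q) to q − p.
As a 9×27 matrix over Z this has rank 8, with invariant factors (1,1,1,1,1,1,1,1).

The boundary map ∂_2: C_2 → C_1 acts by ∂[p,q,r] = [q,r] − [p,r] + [p,q]. For instance
  ∂[1,5,8] = [5,8] − [1,8] + [1,5],
  ∂[3,4,8] = [4,8] − [3,8] + [3,4].
The 27×18 boundary matrix has rank 18 and Smith normal form diag(1,1,1,1,1,1,1,1,1,1,1,1,1,1,1,1,1,2).

From H_k ≅ ker(∂_k) / im(∂_{k+1}) we obtain:

  H_0: rank C_0 − rank ∂_1 = 9 − 8 = 1, and the invariant factors of ∂_1 are all 1, so H_0 = Z.
  H_1: rank ker ∂_1 − rank ∂_2 = (27 − 8) − 18 = 1, and ∂_2 has invariant factor 2 > 1, so H_1 = Z ⊕ Z/2Z.
  H_2: rank ker ∂_2 − rank ∂_3 = (18 − 18) − 0 = 0, and there is no ∂_3, so H_2 = 0.

As a check, the Euler characteristic is 9 − 27 + 18 = 0, which agrees with 1 − 1 + 0 = 0.
(K is a triangulation of the Klein bottle.)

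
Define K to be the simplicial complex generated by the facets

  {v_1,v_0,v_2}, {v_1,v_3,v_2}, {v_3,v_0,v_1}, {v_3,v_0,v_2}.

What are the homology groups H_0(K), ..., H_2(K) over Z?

H_0 ≅ Z,  H_1 = 0,  H_2 ≅ Z.

Fix the vertex order v_0 < v_1 < v_2 < v_3 and write every simplex with vertices in increasing order. Then dim K = 2 and the simplices of K are:

  0-simplices (4): [v_0], [v_1], [v_2], [v_3]
  1-simplices (6): [v_0,v_1], [v_0,v_2], [v_0,v_3], [v_1,v_2], [v_1,v_3], [v_2,v_3]
  2-simplices (4): [v_0,v_1,v_2], [v_0,v_1,v_3], [v_0,v_2,v_3], [v_1,v_2,v_3]

giving chain groups C_0 ≅ Z^4, C_1 ≅ Z^6, C_2 ≅ Z^4.

Boundary ∂_1: C_1 → C_0 maps an edge to its endpoints' difference, ∂[p,q] = q − p. For instance
  ∂[v_2,v_3] = [v_3] − [v_2].
The 4×6 boundary matrix has rank 3 and Smith normal form diag(1,1,1).

The boundary map ∂_2: C_2 → C_1 sends each 2-simplex [p,q,r] to [q,r] − [p,r] + [p,q]. For instance
  ∂[v_0,v_1,v_3] = [v_1,v_3] − [v_0,v_3] + [v_0,v_1],
  ∂[v_1,v_2,v_3] = [v_2,v_3] − [v_1,v_3] + [v_1,v_2].
The 6×4 boundary matrix has rank 3 and Smith normal form diag(1,1,1).

From H_k ≅ ker(∂_k) / im(∂_{k+1}) we obtain:

  H_0: rank C_0 − rank ∂_1 = 4 − 3 = 1, and the invariant factors of ∂_1 are all 1, so H_0 = Z.
  H_1: rank ker ∂_1 − rank ∂_2 = (6 − 3) − 3 = 0, and the invariant factors of ∂_2 are all 1, so H_1 = 0.
  H_2: rank ker ∂_2 − rank ∂_3 = (4 − 3) − 0 = 1, and there is no ∂_3, so H_2 = Z.

(K is a triangulation of the 2-sphere S^2.)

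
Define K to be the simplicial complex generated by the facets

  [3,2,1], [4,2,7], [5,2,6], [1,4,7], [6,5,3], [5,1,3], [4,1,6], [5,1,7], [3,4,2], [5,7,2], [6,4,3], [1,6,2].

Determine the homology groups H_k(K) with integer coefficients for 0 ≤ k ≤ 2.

H_0 ≅ Z,  H_1 ≅ Z/2,  H_2 = 0.

Fix the vertex order 1 < 2 < 3 < 4 < 5 < 6 < 7 and write every simplex with vertices in increasing order. Then dim K = 2 and the simplices of K are:

  0-simplices (7): [1], [2], [3], [4], [5], [6], [7]
  1-simplices (18): [1,2], [1,3], [1,4], [1,5], [1,6], [1,7], [2,3], [2,4], [2,5], [2,6], [2,7], [3,4], [3,5], [3,6], [4,6], [4,7], [5,6], [5,7]
  2-simplices (12): [1,2,3], [1,2,6], [1,3,5], [1,4,6], [1,4,7], [1,5,7], [2,3,4], [2,4,7], [2,5,6], [2,5,7], [3,4,6], [3,5,6]

so the chain groups are C_0 ≅ Z^7, C_1 ≅ Z^18, C_2 ≅ Z^12.

∂_1: C_1 → C_0 sends each edge [p,q] (with p < q) to q − p. For instance
  ∂[2,5] = [5] − [2].
This gives a 7×18 integer matrix of rank 6; reducing to Smith normal form yields diagonal entries (1,1,1,1,1,1).

Boundary ∂_2: C_2 → C_1 sends each 2-simplex [p,q,r] to [q,r] − [p,r] + [p,q]. For instance
  ∂[1,2,3] = [2,3] − [1,3] + [1,2],
  ∂[2,5,7] = [5,7] − [2,7] + [2,5].
The 18×12 boundary matrix has rank 12 and Smith normal form diag(1,1,1,1,1,1,1,1,1,1,1,2).

Computing H_k = (kernel of ∂_k) / (image of ∂_{k+1}):

  H_0: rank C_0 − rank ∂_1 = 7 − 6 = 1, and the invariant factors of ∂_1 are all 1, so H_0 ≅ Z.
  H_1: rank ker ∂_1 − rank ∂_2 = (18 − 6) − 12 = 0, and ∂_2 has invariant factor 2 > 1, so H_1 ≅ Z/2.
  H_2: rank ker ∂_2 − rank ∂_3 = (12 − 12) − 0 = 0, and there is no ∂_3, so H_2 ≅ 0.

As a check, the Euler characteristic is 7 − 18 + 12 = 1, which agrees with 1 − 0 + 0 = 1.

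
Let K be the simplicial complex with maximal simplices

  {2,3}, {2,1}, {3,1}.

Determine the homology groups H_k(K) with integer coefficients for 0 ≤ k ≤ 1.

Take the total order 1 < 2 < 3 on the vertex set. Then K (dimension 1) consists of the simplices:

  0-simplices (3): [1], [2], [3]
  1-simplices (3): [1,2], [1,3], [2,3]

Hence C_0 ≅ Z^3, C_1 ≅ Z^3.

∂_1: C_1 → C_0 sends each edge [p,q] (with p < q) to q − p. For instance
  ∂[1,3] = [3] − [1].
The 3×3 boundary matrix has rank 2 and Smith normal form diag(1,1).

Reading off H_k = ker ∂_k / im ∂_{k+1}:

  H_0: rank C_0 − rank ∂_1 = 3 − 2 = 1, and the invariant factors of ∂_1 are all 1, so H_0 = Z.
  H_1: rank ker ∂_1 − rank ∂_2 = (3 − 2) − 0 = 1, and there is no ∂_2, so H_1 = Z.

(K is a triangulation of the circle S^1.)

H_0 ≅ Z,  H_1 ≅ Z.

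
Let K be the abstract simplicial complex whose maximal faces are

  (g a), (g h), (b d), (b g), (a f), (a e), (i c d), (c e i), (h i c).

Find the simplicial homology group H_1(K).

Take the total order a < b < c < d < e < f < g < h < i on the vertex set. Then K (dimension 2) consists of the simplices:

  0-simplices (9): a, b, c, d, e, f, g, h, i
  1-simplices (13): ae, af, ag, bd, bg, cd, ce, ch, ci, di, ei, gh, hi
  2-simplices (3): cdi, cei, chi

giving chain groups C_0 ≅ Z^9, C_1 ≅ Z^13, C_2 ≅ Z^3.

∂_1: C_1 → C_0 sends each edge [p,q] (with p < q) to q − p. For instance
  ∂bg = g − b.
As a 9×13 matrix over Z this has rank 8, with invariant factors (1,1,1,1,1,1,1,1).

The boundary map ∂_2: C_2 → C_1 acts by ∂[p,q,r] = [q,r] − [p,r] + [p,q]. For instance
  ∂cdi = di − ci + cd,
  ∂cei = ei − ci + ce.
As a 13×3 matrix over Z this has rank 3, with invariant factors (1,1,1).

Computing H_k = (kernel of ∂_k) / (image of ∂_{k+1}):

  H_1: rank ker ∂_1 − rank ∂_2 = (13 − 8) − 3 = 2, and the invariant factors of ∂_2 are all 1, so H_1 ≅ Z^2.

H_1 ≅ Z^2.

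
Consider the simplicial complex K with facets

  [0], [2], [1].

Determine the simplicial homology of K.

We work with the vertex ordering 0 < 1 < 2. The simplices of K, each written with vertices in increasing order, are:

  0-simplices (3): [0], [1], [2]

Hence C_0 ≅ Z^3.

From H_k ≅ ker(∂_k) / im(∂_{k+1}) we obtain:

  H_0: rank C_0 − rank ∂_1 = 3 − 0 = 3, and there is no ∂_1, so H_0 = Z^3.

H_0 = Z^3.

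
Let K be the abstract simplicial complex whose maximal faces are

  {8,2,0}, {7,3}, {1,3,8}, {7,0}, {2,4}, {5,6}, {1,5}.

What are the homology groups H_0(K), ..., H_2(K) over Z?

H_0 ≅ Z,  H_1 ≅ Z,  H_2 = 0.

We work with the vertex ordering 0 < 1 < 2 < 3 < 4 < 5 < 6 < 7 < 8. The simplices of K, each written with vertices in increasing order, are:

  0-simplices (9): [0], [1], [2], [3], [4], [5], [6], [7], [8]
  1-simplices (11): [0,2], [0,7], [0,8], [1,3], [1,5], [1,8], [2,4], [2,8], [3,7], [3,8], [5,6]
  2-simplices (2): [0,2,8], [1,3,8]

so the chain groups are C_0 ≅ Z^9, C_1 ≅ Z^11, C_2 ≅ Z^2.

Boundary ∂_1: C_1 → C_0 maps an edge to its endpoints' difference, ∂[p,q] = q − p.
This gives a 9×11 integer matrix of rank 8; reducing to Smith normal form yields diagonal entries (1,1,1,1,1,1,1,1).

Boundary ∂_2: C_2 → C_1 acts by ∂[p,q,r] = [q,r] − [p,r] + [p,q]. For instance
  ∂[0,2,8] = [2,8] − [0,8] + [0,2],
  ∂[1,3,8] = [3,8] − [1,8] + [1,3].
This gives a 11×2 integer matrix of rank 2; reducing to Smith normal form yields diagonal entries (1,1).

Computing H_k = (kernel of ∂_k) / (image of ∂_{k+1}):

  H_0: rank C_0 − rank ∂_1 = 9 − 8 = 1, and the invariant factors of ∂_1 are all 1, so H_0 = Z.
  H_1: rank ker ∂_1 − rank ∂_2 = (11 − 8) − 2 = 1, and the invariant factors of ∂_2 are all 1, so H_1 = Z.
  H_2: rank ker ∂_2 − rank ∂_3 = (2 − 2) − 0 = 0, and there is no ∂_3, so H_2 = 0.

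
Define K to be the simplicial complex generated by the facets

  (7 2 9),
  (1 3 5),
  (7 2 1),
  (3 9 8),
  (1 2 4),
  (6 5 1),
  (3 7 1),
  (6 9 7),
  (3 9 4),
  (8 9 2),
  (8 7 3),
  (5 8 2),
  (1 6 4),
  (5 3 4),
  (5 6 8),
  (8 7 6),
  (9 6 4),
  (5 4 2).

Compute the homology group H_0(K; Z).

H_0 = Z.

Order the vertices as 1 < 2 < 3 < 4 < 5 < 6 < 7 < 8 < 9. Listing each simplex with vertices in this order, K has dimension 2 with simplices:

  0-simplices (9): [1], [2], [3], [4], [5], [6], [7], [8], [9]
  1-simplices (27): (27 of them)
  2-simplices (18): [1,2,4], [1,2,7], [1,3,5], [1,3,7], [1,4,6], [1,5,6], [2,4,5], [2,5,8], [2,7,9], [2,8,9], [3,4,5], [3,4,9], [3,7,8], [3,8,9], [4,6,9], [5,6,8], [6,7,8], [6,7,9]

so the chain groups are C_0 ≅ Z^9, C_1 ≅ Z^27, C_2 ≅ Z^18.

Boundary ∂_1: C_1 → C_0 is given by ∂[p,q] = [q] − [p]. For instance
  ∂[2,8] = [8] − [2].
This gives a 9×27 integer matrix of rank 8; reducing to Smith normal form yields diagonal entries (1,1,1,1,1,1,1,1).

The boundary map ∂_2: C_2 → C_1 acts by ∂[p,q,r] = [q,r] − [p,r] + [p,q]. For instance
  ∂[3,4,9] = [4,9] − [3,9] + [3,4],
  ∂[4,6,9] = [6,9] − [4,9] + [4,6].
The resulting 27×18 matrix has rank 18, and its Smith normal form has invariant factors (1,1,1,1,1,1,1,1,1,1,1,1,1,1,1,1,1,2).

Now H_k = ker ∂_k / im ∂_{k+1}, so:

  H_0: rank C_0 − rank ∂_1 = 9 − 8 = 1, and the invariant factors of ∂_1 are all 1, so H_0 = Z.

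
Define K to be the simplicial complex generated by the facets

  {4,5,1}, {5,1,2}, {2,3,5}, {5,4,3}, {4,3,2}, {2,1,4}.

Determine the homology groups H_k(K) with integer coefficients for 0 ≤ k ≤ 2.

Order the vertices as 1 < 2 < 3 < 4 < 5. Listing each simplex with vertices in this order, K has dimension 2 with simplices:

  0-simplices (5): [1], [2], [3], [4], [5]
  1-simplices (9): [1,2], [1,4], [1,5], [2,3], [2,4], [2,5], [3,4], [3,5], [4,5]
  2-simplices (6): [1,2,4], [1,2,5], [1,4,5], [2,3,4], [2,3,5], [3,4,5]

so the chain groups are C_0 ≅ Z^5, C_1 ≅ Z^9, C_2 ≅ Z^6.

∂_1: C_1 → C_0 sends each edge [p,q] (with p < q) to q − p. For instance
  ∂[1,2] = [2] − [1].
As a 5×9 matrix over Z this has rank 4, with invariant factors (1,1,1,1).

∂_2: C_2 → C_1 sends each 2-simplex [p,q,r] to [q,r] − [p,r] + [p,q]. For instance
  ∂[1,2,4] = [2,4] − [1,4] + [1,2],
  ∂[3,4,5] = [4,5] − [3,5] + [3,4].
The 9×6 boundary matrix has rank 5 and Smith normal form diag(1,1,1,1,1).

Now H_k = ker ∂_k / im ∂_{k+1}, so:

  H_0: rank C_0 − rank ∂_1 = 5 − 4 = 1, and the invariant factors of ∂_1 are all 1, so H_0 ≅ Z.
  H_1: rank ker ∂_1 − rank ∂_2 = (9 − 4) − 5 = 0, and the invariant factors of ∂_2 are all 1, so H_1 ≅ 0.
  H_2: rank ker ∂_2 − rank ∂_3 = (6 − 5) − 0 = 1, and there is no ∂_3, so H_2 ≅ Z.

(K is a triangulation of the 2-sphere S^2.)

H_0 = Z,  H_1 = 0,  H_2 = Z.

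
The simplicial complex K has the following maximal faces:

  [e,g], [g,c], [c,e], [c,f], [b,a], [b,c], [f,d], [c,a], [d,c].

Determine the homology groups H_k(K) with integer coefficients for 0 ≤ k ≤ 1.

H_0 = Z,  H_1 = Z^3.

We work with the vertex ordering a < b < c < d < e < f < g. The simplices of K, each written with vertices in increasing order, are:

  0-simplices (7): a, b, c, d, e, f, g
  1-simplices (9): ab, ac, bc, cd, ce, cf, cg, df, eg

Hence C_0 ≅ Z^7, C_1 ≅ Z^9.

∂_1: C_1 → C_0 is given by ∂[p,q] = [q] − [p]. For instance
  ∂cd = d − c.
The resulting 7×9 matrix has rank 6, and its Smith normal form has invariant factors (1,1,1,1,1,1).

Reading off H_k = ker ∂_k / im ∂_{k+1}:

  H_0: rank C_0 − rank ∂_1 = 7 − 6 = 1, and the invariant factors of ∂_1 are all 1, so H_0 ≅ Z.
  H_1: rank ker ∂_1 − rank ∂_2 = (9 − 6) − 0 = 3, and there is no ∂_2, so H_1 ≅ Z^3.

(K is a triangulation of a wedge of 3 circles.)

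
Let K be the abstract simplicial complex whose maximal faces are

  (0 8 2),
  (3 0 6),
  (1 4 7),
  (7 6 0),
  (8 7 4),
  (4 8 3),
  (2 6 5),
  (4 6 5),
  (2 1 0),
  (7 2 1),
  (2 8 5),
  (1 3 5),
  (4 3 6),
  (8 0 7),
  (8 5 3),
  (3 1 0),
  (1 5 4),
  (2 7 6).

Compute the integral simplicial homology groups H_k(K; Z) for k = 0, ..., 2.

H_0 = Z,  H_1 = Z × Z/2,  H_2 = 0.

We work with the vertex ordering 0 < 1 < 2 < 3 < 4 < 5 < 6 < 7 < 8. The simplices of K, each written with vertices in increasing order, are:

  0-simplices (9): [0], [1], [2], [3], [4], [5], [6], [7], [8]
  1-simplices (27): (27 of them)
  2-simplices (18): [0,1,2], [0,1,3], [0,2,8], [0,3,6], [0,6,7], [0,7,8], [1,2,7], [1,3,5], [1,4,5], [1,4,7], [2,5,6], [2,5,8], [2,6,7], [3,4,6], [3,4,8], [3,5,8], [4,5,6], [4,7,8]

Hence C_0 ≅ Z^9, C_1 ≅ Z^27, C_2 ≅ Z^18.

The boundary map ∂_1: C_1 → C_0 sends each edge [p,q] (with p < q) to q − p. For instance
  ∂[3,6] = [6] − [3].
The 9×27 boundary matrix has rank 8 and Smith normal form diag(1,1,1,1,1,1,1,1).

Boundary ∂_2: C_2 → C_1 maps a triangle to the signed sum of its edges. For instance
  ∂[3,4,6] = [4,6] − [3,6] + [3,4],
  ∂[2,5,8] = [5,8] − [2,8] + [2,5].
The 27×18 boundary matrix has rank 18 and Smith normal form diag(1,1,1,1,1,1,1,1,1,1,1,1,1,1,1,1,1,2).

From H_k ≅ ker(∂_k) / im(∂_{k+1}) we obtain:

  H_0: rank C_0 − rank ∂_1 = 9 − 8 = 1, and the invariant factors of ∂_1 are all 1, so H_0 ≅ Z.
  H_1: rank ker ∂_1 − rank ∂_2 = (27 − 8) − 18 = 1, and ∂_2 has invariant factor 2 > 1, so H_1 ≅ Z × Z/2.
  H_2: rank ker ∂_2 − rank ∂_3 = (18 − 18) − 0 = 0, and there is no ∂_3, so H_2 ≅ 0.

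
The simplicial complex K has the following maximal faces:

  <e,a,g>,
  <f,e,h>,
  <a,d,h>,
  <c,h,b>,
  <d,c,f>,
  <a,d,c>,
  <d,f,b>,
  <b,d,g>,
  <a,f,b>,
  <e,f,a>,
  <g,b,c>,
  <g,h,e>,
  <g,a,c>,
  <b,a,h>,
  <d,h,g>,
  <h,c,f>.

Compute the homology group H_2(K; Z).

We work with the vertex ordering a < b < c < d < e < f < g < h. The simplices of K, each written with vertices in increasing order, are:

  0-simplices (8): a, b, c, d, e, f, g, h
  1-simplices (24): ab, ac, ad, ae, af, ag, ah, bc, bd, bf, bg, bh, cd, cf, cg, ch, df, dg, dh, ef, eg, eh, fh, gh
  2-simplices (16): abf, abh, acd, acg, adh, aef, aeg, bcg, bch, bdf, bdg, cdf, cfh, dgh, efh, egh

Hence C_0 ≅ Z^8, C_1 ≅ Z^24, C_2 ≅ Z^16.

The boundary map ∂_1: C_1 → C_0 maps an edge to its endpoints' difference, ∂[p,q] = q − p.
The resulting 8×24 matrix has rank 7, and its Smith normal form has invariant factors (1,1,1,1,1,1,1).

Boundary ∂_2: C_2 → C_1 sends each 2-simplex [p,q,r] to [q,r] − [p,r] + [p,q]. For instance
  ∂egh = gh − eh + eg,
  ∂acg = cg − ag + ac.
The 24×16 boundary matrix has rank 15 and Smith normal form diag(1,1,1,1,1,1,1,1,1,1,1,1,1,1,1).

Computing H_k = (kernel of ∂_k) / (image of ∂_{k+1}):

  H_2: rank ker ∂_2 − rank ∂_3 = (16 − 15) − 0 = 1, and there is no ∂_3, so H_2 = Z.

(K is a triangulation of the torus T^2.)

H_2 = Z.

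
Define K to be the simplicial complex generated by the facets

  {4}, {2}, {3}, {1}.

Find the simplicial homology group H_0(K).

Order the vertices as 1 < 2 < 3 < 4. Listing each simplex with vertices in this order, K has dimension 0 with simplices:

  0-simplices (4): [1], [2], [3], [4]

giving chain groups C_0 ≅ Z^4.

From H_k ≅ ker(∂_k) / im(∂_{k+1}) we obtain:

  H_0: rank C_0 − rank ∂_1 = 4 − 0 = 4, and there is no ∂_1, so H_0 ≅ Z^4.

H_0 = Z^4.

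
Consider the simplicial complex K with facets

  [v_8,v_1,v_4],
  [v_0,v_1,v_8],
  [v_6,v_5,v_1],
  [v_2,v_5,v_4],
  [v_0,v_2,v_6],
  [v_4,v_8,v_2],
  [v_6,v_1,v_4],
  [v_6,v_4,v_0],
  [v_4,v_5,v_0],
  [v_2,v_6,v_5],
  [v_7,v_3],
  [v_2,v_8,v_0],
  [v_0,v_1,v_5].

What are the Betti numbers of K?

Fix the vertex order v_0 < v_1 < v_2 < v_3 < v_4 < v_5 < v_6 < v_7 < v_8 and write every simplex with vertices in increasing order. Then dim K = 2 and the simplices of K are:

  0-simplices (9): [v_0], [v_1], [v_2], [v_3], [v_4], [v_5], [v_6], [v_7], [v_8]
  1-simplices (19): (19 of them)
  2-simplices (12): (12 of them)

giving chain groups C_0 ≅ Z^9, C_1 ≅ Z^19, C_2 ≅ Z^12.

The boundary map ∂_1: C_1 → C_0 is given by ∂[p,q] = [q] − [p].
As a 9×19 matrix over Z this has rank 7, with invariant factors (1,1,1,1,1,1,1).

Boundary ∂_2: C_2 → C_1 acts by ∂[p,q,r] = [q,r] − [p,r] + [p,q]. For instance
  ∂[v_2,v_4,v_8] = [v_4,v_8] − [v_2,v_8] + [v_2,v_4],
  ∂[v_1,v_4,v_6] = [v_4,v_6] − [v_1,v_6] + [v_1,v_4].
This gives a 19×12 integer matrix of rank 12; reducing to Smith normal form yields diagonal entries (1,1,1,1,1,1,1,1,1,1,1,2).

Reading off H_k = ker ∂_k / im ∂_{k+1}:

  H_0: rank C_0 − rank ∂_1 = 9 − 7 = 2, and the invariant factors of ∂_1 are all 1, so H_0 = Z^2.
  H_1: rank ker ∂_1 − rank ∂_2 = (19 − 7) − 12 = 0, and ∂_2 has invariant factor 2 > 1, so H_1 = Z/2.
  H_2: rank ker ∂_2 − rank ∂_3 = (12 − 12) − 0 = 0, and there is no ∂_3, so H_2 = 0.

As a check, the Euler characteristic is 9 − 19 + 12 = 2, which agrees with 2 − 0 + 0 = 2.

Hence the Betti numbers are b_0 = 2, b_1 = 0, b_2 = 0.

b_0 = 2, b_1 = 0, b_2 = 0.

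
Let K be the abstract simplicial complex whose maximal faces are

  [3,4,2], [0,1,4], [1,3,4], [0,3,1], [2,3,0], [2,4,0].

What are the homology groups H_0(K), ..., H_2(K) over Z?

H_0 ≅ Z,  H_1 = 0,  H_2 ≅ Z.

Order the vertices as 0 < 1 < 2 < 3 < 4. Listing each simplex with vertices in this order, K has dimension 2 with simplices:

  0-simplices (5): [0], [1], [2], [3], [4]
  1-simplices (9): [0,1], [0,2], [0,3], [0,4], [1,3], [1,4], [2,3], [2,4], [3,4]
  2-simplices (6): [0,1,3], [0,1,4], [0,2,3], [0,2,4], [1,3,4], [2,3,4]

so the chain groups are C_0 ≅ Z^5, C_1 ≅ Z^9, C_2 ≅ Z^6.

∂_1: C_1 → C_0 sends each edge [p,q] (with p < q) to q − p.
The resulting 5×9 matrix has rank 4, and its Smith normal form has invariant factors (1,1,1,1).

Boundary ∂_2: C_2 → C_1 acts by ∂[p,q,r] = [q,r] − [p,r] + [p,q]. For instance
  ∂[0,2,3] = [2,3] − [0,3] + [0,2],
  ∂[0,1,3] = [1,3] − [0,3] + [0,1].
The resulting 9×6 matrix has rank 5, and its Smith normal form has invariant factors (1,1,1,1,1).

Now H_k = ker ∂_k / im ∂_{k+1}, so:

  H_0: rank C_0 − rank ∂_1 = 5 − 4 = 1, and the invariant factors of ∂_1 are all 1, so H_0 ≅ Z.
  H_1: rank ker ∂_1 − rank ∂_2 = (9 − 4) − 5 = 0, and the invariant factors of ∂_2 are all 1, so H_1 ≅ 0.
  H_2: rank ker ∂_2 − rank ∂_3 = (6 − 5) − 0 = 1, and there is no ∂_3, so H_2 ≅ Z.

As a check, the Euler characteristic is 5 − 9 + 6 = 2, which agrees with 1 − 0 + 1 = 2.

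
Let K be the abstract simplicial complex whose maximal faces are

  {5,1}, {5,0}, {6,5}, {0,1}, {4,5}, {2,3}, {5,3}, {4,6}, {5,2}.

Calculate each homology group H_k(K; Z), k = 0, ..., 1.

We work with the vertex ordering 0 < 1 < 2 < 3 < 4 < 5 < 6. The simplices of K, each written with vertices in increasing order, are:

  0-simplices (7): [0], [1], [2], [3], [4], [5], [6]
  1-simplices (9): [0,1], [0,5], [1,5], [2,3], [2,5], [3,5], [4,5], [4,6], [5,6]

Hence C_0 ≅ Z^7, C_1 ≅ Z^9.

The boundary map ∂_1: C_1 → C_0 is given by ∂[p,q] = [q] − [p]. For instance
  ∂[4,5] = [5] − [4].
As a 7×9 matrix over Z this has rank 6, with invariant factors (1,1,1,1,1,1).

Computing H_k = (kernel of ∂_k) / (image of ∂_{k+1}):

  H_0: rank C_0 − rank ∂_1 = 7 − 6 = 1, and the invariant factors of ∂_1 are all 1, so H_0 ≅ Z.
  H_1: rank ker ∂_1 − rank ∂_2 = (9 − 6) − 0 = 3, and there is no ∂_2, so H_1 ≅ Z^3.

H_0 = Z,  H_1 = Z^3.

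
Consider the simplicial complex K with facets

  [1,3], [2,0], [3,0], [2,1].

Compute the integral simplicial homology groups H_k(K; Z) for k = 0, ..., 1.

H_0 ≅ Z,  H_1 ≅ Z.

K has 4 vertices, 4 edges.
rank ∂_0 = 0, rank ∂_1 = 3 ⇒ b_0 = 4 − 0 − 3 = 1; all invariant factors of ∂_1 are 1 so no torsion. So H_0 ≅ Z.
rank ∂_1 = 3, rank ∂_2 = 0 ⇒ b_1 = 4 − 3 − 0 = 1. So H_1 ≅ Z.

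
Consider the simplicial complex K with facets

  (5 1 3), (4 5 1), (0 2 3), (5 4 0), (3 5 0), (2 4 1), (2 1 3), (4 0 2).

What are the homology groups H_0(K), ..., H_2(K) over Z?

H_0 = Z,  H_1 = 0,  H_2 = Z.

Fix the vertex order 0 < 1 < 2 < 3 < 4 < 5 and write every simplex with vertices in increasing order. Then dim K = 2 and the simplices of K are:

  0-simplices (6): [0], [1], [2], [3], [4], [5]
  1-simplices (12): [0,2], [0,3], [0,4], [0,5], [1,2], [1,3], [1,4], [1,5], [2,3], [2,4], [3,5], [4,5]
  2-simplices (8): [0,2,3], [0,2,4], [0,3,5], [0,4,5], [1,2,3], [1,2,4], [1,3,5], [1,4,5]

giving chain groups C_0 ≅ Z^6, C_1 ≅ Z^12, C_2 ≅ Z^8.

Boundary ∂_1: C_1 → C_0 maps an edge to its endpoints' difference, ∂[p,q] = q − p. For instance
  ∂[0,4] = [4] − [0].
This gives a 6×12 integer matrix of rank 5; reducing to Smith normal form yields diagonal entries (1,1,1,1,1).

Boundary ∂_2: C_2 → C_1 acts by ∂[p,q,r] = [q,r] − [p,r] + [p,q]. For instance
  ∂[0,4,5] = [4,5] − [0,5] + [0,4],
  ∂[1,2,3] = [2,3] − [1,3] + [1,2].
The resulting 12×8 matrix has rank 7, and its Smith normal form has invariant factors (1,1,1,1,1,1,1).

Now H_k = ker ∂_k / im ∂_{k+1}, so:

  H_0: rank C_0 − rank ∂_1 = 6 − 5 = 1, and the invariant factors of ∂_1 are all 1, so H_0 = Z.
  H_1: rank ker ∂_1 − rank ∂_2 = (12 − 5) − 7 = 0, and the invariant factors of ∂_2 are all 1, so H_1 = 0.
  H_2: rank ker ∂_2 − rank ∂_3 = (8 − 7) − 0 = 1, and there is no ∂_3, so H_2 = Z.

As a check, the Euler characteristic is 6 − 12 + 8 = 2, which agrees with 1 − 0 + 1 = 2.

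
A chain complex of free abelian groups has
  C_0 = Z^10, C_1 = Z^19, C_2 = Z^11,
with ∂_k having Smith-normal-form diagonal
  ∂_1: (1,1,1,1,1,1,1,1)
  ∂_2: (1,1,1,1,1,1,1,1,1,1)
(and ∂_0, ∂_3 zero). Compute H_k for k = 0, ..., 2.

H_0: b_0 = 10 − 0 − 8 = 2; torsion from ∂_1 factors > 1: none. So H_0 ≅ Z^2.
H_1: b_1 = 19 − 8 − 10 = 1; torsion from ∂_2 factors > 1: none. So H_1 ≅ Z.
H_2: b_2 = 11 − 10 − 0 = 1; torsion from ∂_3 factors > 1: none. So H_2 ≅ Z.

H_0 ≅ Z^2,  H_1 ≅ Z,  H_2 ≅ Z.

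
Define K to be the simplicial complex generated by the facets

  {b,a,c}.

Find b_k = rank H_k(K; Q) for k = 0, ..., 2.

Fix the vertex order a < b < c and write every simplex with vertices in increasing order. Then dim K = 2 and the simplices of K are:

  0-simplices (3): a, b, c
  1-simplices (3): ab, ac, bc
  2-simplices (1): abc

Hence C_0 ≅ Z^3, C_1 ≅ Z^3, C_2 ≅ Z^1.

∂_1: C_1 → C_0 is given by ∂[p,q] = [q] − [p].
The 3×3 boundary matrix has rank 2 and Smith normal form diag(1,1).

The boundary map ∂_2: C_2 → C_1 sends each 2-simplex [p,q,r] to [q,r] − [p,r] + [p,q]. For instance
  ∂abc = bc − ac + ab.
This gives a 3×1 integer matrix of rank 1; reducing to Smith normal form yields diagonal entries (1).

From H_k ≅ ker(∂_k) / im(∂_{k+1}) we obtain:

  H_0: rank C_0 − rank ∂_1 = 3 − 2 = 1, and the invariant factors of ∂_1 are all 1, so H_0 = Z.
  H_1: rank ker ∂_1 − rank ∂_2 = (3 − 2) − 1 = 0, and the invariant factors of ∂_2 are all 1, so H_1 = 0.
  H_2: rank ker ∂_2 − rank ∂_3 = (1 − 1) − 0 = 0, and there is no ∂_3, so H_2 = 0.

(K is a triangulation of the 2-simplex.)

Hence the Betti numbers are b_0 = 1, b_1 = 0, b_2 = 0.

b_0 = 1, b_1 = 0, b_2 = 0.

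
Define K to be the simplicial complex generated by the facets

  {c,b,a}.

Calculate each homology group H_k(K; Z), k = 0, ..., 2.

Take the total order a < b < c on the vertex set. Then K (dimension 2) consists of the simplices:

  0-simplices (3): a, b, c
  1-simplices (3): ab, ac, bc
  2-simplices (1): abc

Hence C_0 ≅ Z^3, C_1 ≅ Z^3, C_2 ≅ Z^1.

The boundary map ∂_1: C_1 → C_0 sends each edge [p,q] (with p < q) to q − p. For instance
  ∂ac = c − a.
This gives a 3×3 integer matrix of rank 2; reducing to Smith normal form yields diagonal entries (1,1).

The boundary map ∂_2: C_2 → C_1 sends each 2-simplex [p,q,r] to [q,r] − [p,r] + [p,q]. For instance
  ∂abc = bc − ac + ab.
As a 3×1 matrix over Z this has rank 1, with invariant factors (1).

Reading off H_k = ker ∂_k / im ∂_{k+1}:

  H_0: rank C_0 − rank ∂_1 = 3 − 2 = 1, and the invariant factors of ∂_1 are all 1, so H_0 = Z.
  H_1: rank ker ∂_1 − rank ∂_2 = (3 − 2) − 1 = 0, and the invariant factors of ∂_2 are all 1, so H_1 = 0.
  H_2: rank ker ∂_2 − rank ∂_3 = (1 − 1) − 0 = 0, and there is no ∂_3, so H_2 = 0.

H_0 = Z,  H_1 = 0,  H_2 = 0.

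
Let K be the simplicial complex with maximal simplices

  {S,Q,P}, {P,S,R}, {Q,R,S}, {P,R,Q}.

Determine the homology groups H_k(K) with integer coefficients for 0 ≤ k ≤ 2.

H_0 ≅ Z,  H_1 = 0,  H_2 ≅ Z.

Take the total order P < Q < R < S on the vertex set. Then K (dimension 2) consists of the simplices:

  0-simplices (4): P, Q, R, S
  1-simplices (6): PQ, PR, PS, QR, QS, RS
  2-simplices (4): PQR, PQS, PRS, QRS

so the chain groups are C_0 ≅ Z^4, C_1 ≅ Z^6, C_2 ≅ Z^4.

Boundary ∂_1: C_1 → C_0 maps an edge to its endpoints' difference, ∂[p,q] = q − p.
The resulting 4×6 matrix has rank 3, and its Smith normal form has invariant factors (1,1,1).

The boundary map ∂_2: C_2 → C_1 sends each 2-simplex [p,q,r] to [q,r] − [p,r] + [p,q]. For instance
  ∂QRS = RS − QS + QR,
  ∂PRS = RS − PS + PR.
This gives a 6×4 integer matrix of rank 3; reducing to Smith normal form yields diagonal entries (1,1,1).

Reading off H_k = ker ∂_k / im ∂_{k+1}:

  H_0: rank C_0 − rank ∂_1 = 4 − 3 = 1, and the invariant factors of ∂_1 are all 1, so H_0 ≅ Z.
  H_1: rank ker ∂_1 − rank ∂_2 = (6 − 3) − 3 = 0, and the invariant factors of ∂_2 are all 1, so H_1 ≅ 0.
  H_2: rank ker ∂_2 − rank ∂_3 = (4 − 3) − 0 = 1, and there is no ∂_3, so H_2 ≅ Z.

As a check, the Euler characteristic is 4 − 6 + 4 = 2, which agrees with 1 − 0 + 1 = 2.
(K is a triangulation of the 2-sphere S^2.)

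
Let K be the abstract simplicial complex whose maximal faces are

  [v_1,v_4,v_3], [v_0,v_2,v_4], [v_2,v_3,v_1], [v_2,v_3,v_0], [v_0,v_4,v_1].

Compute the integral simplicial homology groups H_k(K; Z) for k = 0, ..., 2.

K has 5 vertices, 10 edges, 5 triangles.
rank ∂_0 = 0, rank ∂_1 = 4 ⇒ b_0 = 5 − 0 − 4 = 1; all invariant factors of ∂_1 are 1 so no torsion. So H_0 ≅ Z.
rank ∂_1 = 4, rank ∂_2 = 5 ⇒ b_1 = 10 − 4 − 5 = 1; all invariant factors of ∂_2 are 1 so no torsion. So H_1 ≅ Z.
rank ∂_2 = 5, rank ∂_3 = 0 ⇒ b_2 = 5 − 5 − 0 = 0. So H_2 ≅ 0.

H_0 ≅ Z,  H_1 ≅ Z,  H_2 = 0.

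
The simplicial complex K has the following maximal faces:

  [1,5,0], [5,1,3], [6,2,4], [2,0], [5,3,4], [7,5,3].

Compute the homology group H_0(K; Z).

We work with the vertex ordering 0 < 1 < 2 < 3 < 4 < 5 < 6 < 7. The simplices of K, each written with vertices in increasing order, are:

  0-simplices (8): [0], [1], [2], [3], [4], [5], [6], [7]
  1-simplices (13): [0,1], [0,2], [0,5], [1,3], [1,5], [2,4], [2,6], [3,4], [3,5], [3,7], [4,5], [4,6], [5,7]
  2-simplices (5): [0,1,5], [1,3,5], [2,4,6], [3,4,5], [3,5,7]

so the chain groups are C_0 ≅ Z^8, C_1 ≅ Z^13, C_2 ≅ Z^5.

The boundary map ∂_1: C_1 → C_0 is given by ∂[p,q] = [q] − [p]. For instance
  ∂[5,7] = [7] − [5].
The resulting 8×13 matrix has rank 7, and its Smith normal form has invariant factors (1,1,1,1,1,1,1).

∂_2: C_2 → C_1 sends each 2-simplex [p,q,r] to [q,r] − [p,r] + [p,q]. For instance
  ∂[2,4,6] = [4,6] − [2,6] + [2,4],
  ∂[3,4,5] = [4,5] − [3,5] + [3,4].
The resulting 13×5 matrix has rank 5, and its Smith normal form has invariant factors (1,1,1,1,1).

Reading off H_k = ker ∂_k / im ∂_{k+1}:

  H_0: rank C_0 − rank ∂_1 = 8 − 7 = 1, and the invariant factors of ∂_1 are all 1, so H_0 = Z.

H_0 ≅ Z.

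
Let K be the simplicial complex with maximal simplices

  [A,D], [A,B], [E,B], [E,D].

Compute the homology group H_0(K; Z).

Order the vertices as A < B < D < E. Listing each simplex with vertices in this order, K has dimension 1 with simplices:

  0-simplices (4): A, B, D, E
  1-simplices (4): AB, AD, BE, DE

giving chain groups C_0 ≅ Z^4, C_1 ≅ Z^4.

Boundary ∂_1: C_1 → C_0 is given by ∂[p,q] = [q] − [p]. For instance
  ∂AD = D − A.
This gives a 4×4 integer matrix of rank 3; reducing to Smith normal form yields diagonal entries (1,1,1).

Computing H_k = (kernel of ∂_k) / (image of ∂_{k+1}):

  H_0: rank C_0 − rank ∂_1 = 4 − 3 = 1, and the invariant factors of ∂_1 are all 1, so H_0 ≅ Z.

(K is a triangulation of the circle S^1.)

H_0 = Z.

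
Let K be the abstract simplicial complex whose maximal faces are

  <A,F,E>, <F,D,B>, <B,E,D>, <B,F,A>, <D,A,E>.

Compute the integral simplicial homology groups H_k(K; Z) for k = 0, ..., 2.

H_0 = Z,  H_1 = Z,  H_2 = 0.

K has 5 vertices, 10 edges, 5 triangles.
rank ∂_0 = 0, rank ∂_1 = 4 ⇒ b_0 = 5 − 0 − 4 = 1; all invariant factors of ∂_1 are 1 so no torsion. So H_0 ≅ Z.
rank ∂_1 = 4, rank ∂_2 = 5 ⇒ b_1 = 10 − 4 − 5 = 1; all invariant factors of ∂_2 are 1 so no torsion. So H_1 ≅ Z.
rank ∂_2 = 5, rank ∂_3 = 0 ⇒ b_2 = 5 − 5 − 0 = 0. So H_2 ≅ 0.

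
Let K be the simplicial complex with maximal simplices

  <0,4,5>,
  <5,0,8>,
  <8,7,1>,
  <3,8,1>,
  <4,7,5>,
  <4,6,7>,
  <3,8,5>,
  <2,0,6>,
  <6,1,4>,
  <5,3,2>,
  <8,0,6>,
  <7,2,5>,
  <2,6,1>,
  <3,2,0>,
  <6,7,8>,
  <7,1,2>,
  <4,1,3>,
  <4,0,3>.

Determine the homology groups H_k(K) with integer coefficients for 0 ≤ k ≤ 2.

Fix the vertex order 0 < 1 < 2 < 3 < 4 < 5 < 6 < 7 < 8 and write every simplex with vertices in increasing order. Then dim K = 2 and the simplices of K are:

  0-simplices (9): [0], [1], [2], [3], [4], [5], [6], [7], [8]
  1-simplices (27): (27 of them)
  2-simplices (18): [0,2,3], [0,2,6], [0,3,4], [0,4,5], [0,5,8], [0,6,8], [1,2,6], [1,2,7], [1,3,4], [1,3,8], [1,4,6], [1,7,8], [2,3,5], [2,5,7], [3,5,8], [4,5,7], [4,6,7], [6,7,8]

so the chain groups are C_0 ≅ Z^9, C_1 ≅ Z^27, C_2 ≅ Z^18.

The boundary map ∂_1: C_1 → C_0 sends each edge [p,q] (with p < q) to q − p. For instance
  ∂[2,6] = [6] − [2].
As a 9×27 matrix over Z this has rank 8, with invariant factors (1,1,1,1,1,1,1,1).

∂_2: C_2 → C_1 maps a triangle to the signed sum of its edges. For instance
  ∂[0,2,6] = [2,6] − [0,6] + [0,2],
  ∂[2,5,7] = [5,7] − [2,7] + [2,5].
This gives a 27×18 integer matrix of rank 18; reducing to Smith normal form yields diagonal entries (1,1,1,1,1,1,1,1,1,1,1,1,1,1,1,1,1,2).

From H_k ≅ ker(∂_k) / im(∂_{k+1}) we obtain:

  H_0: rank C_0 − rank ∂_1 = 9 − 8 = 1, and the invariant factors of ∂_1 are all 1, so H_0 = Z.
  H_1: rank ker ∂_1 − rank ∂_2 = (27 − 8) − 18 = 1, and ∂_2 has invariant factor 2 > 1, so H_1 = Z ⊕ Z/2.
  H_2: rank ker ∂_2 − rank ∂_3 = (18 − 18) − 0 = 0, and there is no ∂_3, so H_2 = 0.

As a check, the Euler characteristic is 9 − 27 + 18 = 0, which agrees with 1 − 1 + 0 = 0.

H_0 = Z,  H_1 = Z ⊕ Z/2,  H_2 = 0.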